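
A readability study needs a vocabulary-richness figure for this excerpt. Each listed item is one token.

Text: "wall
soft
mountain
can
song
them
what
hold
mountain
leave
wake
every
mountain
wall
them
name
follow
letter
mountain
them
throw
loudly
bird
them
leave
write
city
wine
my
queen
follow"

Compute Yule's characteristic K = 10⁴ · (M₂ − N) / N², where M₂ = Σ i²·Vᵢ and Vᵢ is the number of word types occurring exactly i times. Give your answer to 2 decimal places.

312.17

Frequencies: mountain:4, them:4, wall:2, leave:2, follow:2, soft:1, can:1, song:1, what:1, hold:1, wake:1, every:1, name:1, letter:1, throw:1, loudly:1, bird:1, write:1, city:1, wine:1, … (2 more, each freq 1)
N = 31. Frequency spectrum: V_1=17, V_2=3, V_4=2
M₂ = 1²·17 + 2²·3 + 4²·2 = 61
K = 10000 × (61 − 31) / 31² = 312.17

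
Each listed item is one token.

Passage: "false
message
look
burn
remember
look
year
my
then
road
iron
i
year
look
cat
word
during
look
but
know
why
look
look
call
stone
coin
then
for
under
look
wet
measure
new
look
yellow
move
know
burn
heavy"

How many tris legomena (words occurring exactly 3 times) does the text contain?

0

Frequencies: look:8, burn:2, year:2, then:2, know:2, false:1, message:1, remember:1, my:1, road:1, iron:1, i:1, cat:1, word:1, during:1, but:1, why:1, call:1, stone:1, coin:1, … (8 more, each freq 1)
Words with frequency 3: (none)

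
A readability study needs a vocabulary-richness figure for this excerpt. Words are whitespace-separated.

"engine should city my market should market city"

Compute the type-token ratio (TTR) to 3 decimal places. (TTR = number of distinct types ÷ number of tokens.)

0.625

N = 8 tokens, V = 5 types.
TTR = V / N = 5 / 8 = 0.625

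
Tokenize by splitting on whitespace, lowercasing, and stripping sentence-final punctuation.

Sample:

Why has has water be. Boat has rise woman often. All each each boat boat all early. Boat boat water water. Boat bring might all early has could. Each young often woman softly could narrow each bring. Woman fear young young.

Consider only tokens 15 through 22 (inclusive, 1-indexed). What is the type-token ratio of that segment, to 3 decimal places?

Segment tokens 15–22: boat, all, early, boat, boat, water, water, boat
Segment N = 8, segment V = 4.
TTR = 4 / 8 = 0.500

0.500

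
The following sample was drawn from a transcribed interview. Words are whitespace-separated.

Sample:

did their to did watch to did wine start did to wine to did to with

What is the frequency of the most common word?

Frequencies: did:5, to:5, wine:2, their:1, watch:1, start:1, with:1
Most common: 'did' with frequency 5.

5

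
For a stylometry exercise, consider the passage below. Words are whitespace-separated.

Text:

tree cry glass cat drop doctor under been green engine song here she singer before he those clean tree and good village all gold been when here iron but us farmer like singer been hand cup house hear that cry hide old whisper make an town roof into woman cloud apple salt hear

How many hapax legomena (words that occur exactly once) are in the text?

40

Frequencies: been:3, tree:2, cry:2, here:2, singer:2, hear:2, glass:1, cat:1, drop:1, doctor:1, under:1, green:1, engine:1, song:1, she:1, before:1, he:1, those:1, clean:1, and:1, … (26 more, each freq 1)
Hapax (freq=1): all, an, and, apple, before, but, cat, clean, cloud, cup, doctor, drop, engine, farmer, glass, gold, good, green, hand, he, hide, house, into, iron, like, make, old, roof, salt, she, song, that, those, town, under, us, village, when, whisper, woman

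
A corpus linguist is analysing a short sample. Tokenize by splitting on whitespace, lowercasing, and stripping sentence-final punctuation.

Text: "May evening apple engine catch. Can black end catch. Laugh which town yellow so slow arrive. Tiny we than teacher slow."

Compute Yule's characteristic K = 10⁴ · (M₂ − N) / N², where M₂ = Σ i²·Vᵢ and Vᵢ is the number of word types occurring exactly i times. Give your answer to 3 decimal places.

Frequencies: catch:2, slow:2, may:1, evening:1, apple:1, engine:1, can:1, black:1, end:1, laugh:1, which:1, town:1, yellow:1, so:1, arrive:1, tiny:1, we:1, than:1, teacher:1
N = 21. Frequency spectrum: V_1=17, V_2=2
M₂ = 1²·17 + 2²·2 = 25
K = 10000 × (25 − 21) / 21² = 90.703

90.703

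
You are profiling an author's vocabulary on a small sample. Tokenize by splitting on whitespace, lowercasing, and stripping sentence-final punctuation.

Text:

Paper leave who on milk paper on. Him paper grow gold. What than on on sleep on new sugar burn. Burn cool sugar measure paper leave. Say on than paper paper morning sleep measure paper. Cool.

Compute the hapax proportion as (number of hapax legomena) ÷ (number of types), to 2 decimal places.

Frequencies: paper:7, on:6, leave:2, than:2, sleep:2, sugar:2, burn:2, cool:2, measure:2, who:1, milk:1, him:1, grow:1, gold:1, what:1, new:1, say:1, morning:1
Hapax count = 9; type count = 18.
Ratio = 9 / 18 = 0.50

0.50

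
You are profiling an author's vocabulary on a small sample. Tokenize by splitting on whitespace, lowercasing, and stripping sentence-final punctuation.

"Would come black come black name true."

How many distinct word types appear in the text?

Distinct types: {black, come, name, true, would}
V = 5

5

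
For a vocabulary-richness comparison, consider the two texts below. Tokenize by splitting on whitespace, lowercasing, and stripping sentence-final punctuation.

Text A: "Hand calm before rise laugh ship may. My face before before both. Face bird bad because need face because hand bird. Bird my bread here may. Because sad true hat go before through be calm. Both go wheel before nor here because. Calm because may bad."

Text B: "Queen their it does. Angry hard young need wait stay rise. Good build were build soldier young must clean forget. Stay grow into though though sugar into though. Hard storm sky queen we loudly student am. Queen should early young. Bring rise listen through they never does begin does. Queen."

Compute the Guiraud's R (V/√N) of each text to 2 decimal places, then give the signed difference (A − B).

-1.55

A: V=24, N=46, R=3.54
B: V=36, N=50, R=5.09
Difference = 3.54 − 5.09 = -1.55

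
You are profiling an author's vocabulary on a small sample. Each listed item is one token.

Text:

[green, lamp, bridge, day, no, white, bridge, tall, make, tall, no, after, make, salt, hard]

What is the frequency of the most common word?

Frequencies: bridge:2, no:2, tall:2, make:2, green:1, lamp:1, day:1, white:1, after:1, salt:1, hard:1
Most common: 'bridge' with frequency 2.

2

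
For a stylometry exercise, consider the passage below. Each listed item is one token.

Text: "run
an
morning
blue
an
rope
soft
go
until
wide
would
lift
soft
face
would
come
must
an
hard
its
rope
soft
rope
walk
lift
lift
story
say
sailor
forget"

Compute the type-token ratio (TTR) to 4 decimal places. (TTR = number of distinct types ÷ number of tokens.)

0.7000

N = 30 tokens, V = 21 types.
TTR = V / N = 21 / 30 = 0.7000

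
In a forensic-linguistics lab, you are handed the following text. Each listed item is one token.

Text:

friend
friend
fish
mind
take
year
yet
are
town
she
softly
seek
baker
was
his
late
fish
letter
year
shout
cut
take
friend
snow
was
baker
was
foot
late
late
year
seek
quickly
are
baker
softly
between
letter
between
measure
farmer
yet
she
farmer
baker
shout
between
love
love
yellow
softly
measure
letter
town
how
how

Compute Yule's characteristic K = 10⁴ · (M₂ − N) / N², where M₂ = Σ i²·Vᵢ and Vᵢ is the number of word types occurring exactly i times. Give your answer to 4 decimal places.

Frequencies: baker:4, friend:3, year:3, softly:3, was:3, late:3, letter:3, between:3, fish:2, take:2, yet:2, are:2, town:2, she:2, seek:2, shout:2, measure:2, farmer:2, love:2, how:2, … (7 more, each freq 1)
N = 56. Frequency spectrum: V_1=7, V_2=12, V_3=7, V_4=1
M₂ = 1²·7 + 2²·12 + 3²·7 + 4²·1 = 134
K = 10000 × (134 − 56) / 56² = 248.7245

248.7245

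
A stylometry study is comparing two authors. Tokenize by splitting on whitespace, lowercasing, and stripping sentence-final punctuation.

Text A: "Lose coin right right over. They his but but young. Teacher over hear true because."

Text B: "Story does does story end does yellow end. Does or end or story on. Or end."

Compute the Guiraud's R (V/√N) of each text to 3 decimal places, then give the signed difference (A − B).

A: V=12, N=15, R=3.098
B: V=6, N=16, R=1.500
Difference = 3.098 − 1.500 = 1.598

1.598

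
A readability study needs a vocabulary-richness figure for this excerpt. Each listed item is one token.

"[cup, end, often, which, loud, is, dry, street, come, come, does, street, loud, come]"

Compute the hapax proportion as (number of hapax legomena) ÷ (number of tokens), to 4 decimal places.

0.5000

Frequencies: come:3, loud:2, street:2, cup:1, end:1, often:1, which:1, is:1, dry:1, does:1
Hapax count = 7; token count = 14.
Ratio = 7 / 14 = 0.5000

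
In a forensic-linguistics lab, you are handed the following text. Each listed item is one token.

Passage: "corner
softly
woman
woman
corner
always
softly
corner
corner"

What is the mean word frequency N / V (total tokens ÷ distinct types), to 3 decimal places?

2.250

N = 9 tokens, V = 4 types.
Mean frequency = N / V = 9 / 4 = 2.250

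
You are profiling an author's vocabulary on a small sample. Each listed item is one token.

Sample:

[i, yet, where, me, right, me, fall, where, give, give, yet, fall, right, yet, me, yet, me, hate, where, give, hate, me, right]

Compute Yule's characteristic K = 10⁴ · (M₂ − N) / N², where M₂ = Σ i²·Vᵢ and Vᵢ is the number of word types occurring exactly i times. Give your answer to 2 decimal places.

1020.79

Frequencies: me:5, yet:4, where:3, right:3, give:3, fall:2, hate:2, i:1
N = 23. Frequency spectrum: V_1=1, V_2=2, V_3=3, V_4=1, V_5=1
M₂ = 1²·1 + 2²·2 + 3²·3 + 4²·1 + 5²·1 = 77
K = 10000 × (77 − 23) / 23² = 1020.79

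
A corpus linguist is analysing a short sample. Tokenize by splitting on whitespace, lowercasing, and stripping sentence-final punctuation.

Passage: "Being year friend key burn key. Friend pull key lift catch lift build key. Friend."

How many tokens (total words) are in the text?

Tokens: being, year, friend, key, burn, key, friend, pull, key, lift, catch, lift, build, key, friend
N = 15

15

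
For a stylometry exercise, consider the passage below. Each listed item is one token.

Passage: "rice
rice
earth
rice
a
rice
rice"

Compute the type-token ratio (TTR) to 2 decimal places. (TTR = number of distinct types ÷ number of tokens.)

0.43

N = 7 tokens, V = 3 types.
TTR = V / N = 3 / 7 = 0.43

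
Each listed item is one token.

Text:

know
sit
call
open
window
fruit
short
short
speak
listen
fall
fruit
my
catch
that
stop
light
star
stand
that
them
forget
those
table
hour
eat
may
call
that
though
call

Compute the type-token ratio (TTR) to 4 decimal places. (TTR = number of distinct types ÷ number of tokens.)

0.8065

N = 31 tokens, V = 25 types.
TTR = V / N = 25 / 31 = 0.8065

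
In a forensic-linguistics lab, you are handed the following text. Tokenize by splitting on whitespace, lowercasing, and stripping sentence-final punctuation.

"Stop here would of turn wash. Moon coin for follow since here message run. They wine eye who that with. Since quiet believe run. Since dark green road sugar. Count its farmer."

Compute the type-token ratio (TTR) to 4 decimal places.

0.8750

N = 32 tokens, V = 28 types.
TTR = V / N = 28 / 32 = 0.8750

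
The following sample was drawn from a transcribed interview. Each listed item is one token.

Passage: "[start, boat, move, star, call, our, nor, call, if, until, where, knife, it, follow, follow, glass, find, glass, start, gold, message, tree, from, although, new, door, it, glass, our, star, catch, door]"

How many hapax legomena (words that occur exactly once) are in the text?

15

Frequencies: glass:3, start:2, star:2, call:2, our:2, it:2, follow:2, door:2, boat:1, move:1, nor:1, if:1, until:1, where:1, knife:1, find:1, gold:1, message:1, tree:1, from:1, … (3 more, each freq 1)
Hapax (freq=1): although, boat, catch, find, from, gold, if, knife, message, move, new, nor, tree, until, where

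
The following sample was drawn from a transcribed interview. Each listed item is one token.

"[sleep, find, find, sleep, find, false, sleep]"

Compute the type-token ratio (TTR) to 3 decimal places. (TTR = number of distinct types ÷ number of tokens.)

0.429

N = 7 tokens, V = 3 types.
TTR = V / N = 3 / 7 = 0.429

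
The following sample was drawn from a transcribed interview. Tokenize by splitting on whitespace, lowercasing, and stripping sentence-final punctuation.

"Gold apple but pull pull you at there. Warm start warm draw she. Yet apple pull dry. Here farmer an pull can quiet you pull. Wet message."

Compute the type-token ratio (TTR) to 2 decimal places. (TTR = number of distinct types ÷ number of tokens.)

N = 27 tokens, V = 20 types.
TTR = V / N = 20 / 27 = 0.74

0.74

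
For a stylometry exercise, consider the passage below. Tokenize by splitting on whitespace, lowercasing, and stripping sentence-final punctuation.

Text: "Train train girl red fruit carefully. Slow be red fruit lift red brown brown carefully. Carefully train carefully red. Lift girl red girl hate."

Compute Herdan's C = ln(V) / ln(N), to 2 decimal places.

N = 24, V = 10.
ln(V) = 2.302585, ln(N) = 3.178054
C = 2.302585 / 3.178054 = 0.72

0.72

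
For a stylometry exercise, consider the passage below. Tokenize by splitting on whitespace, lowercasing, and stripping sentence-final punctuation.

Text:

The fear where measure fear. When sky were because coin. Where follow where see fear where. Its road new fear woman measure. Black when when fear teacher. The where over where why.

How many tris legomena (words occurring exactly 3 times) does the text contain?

1

Frequencies: where:6, fear:5, when:3, the:2, measure:2, sky:1, were:1, because:1, coin:1, follow:1, see:1, its:1, road:1, new:1, woman:1, black:1, teacher:1, over:1, why:1
Words with frequency 3: when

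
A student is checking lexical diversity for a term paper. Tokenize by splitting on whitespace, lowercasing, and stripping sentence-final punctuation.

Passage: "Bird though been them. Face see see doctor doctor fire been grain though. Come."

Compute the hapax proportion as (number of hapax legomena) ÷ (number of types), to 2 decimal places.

0.60

Frequencies: though:2, been:2, see:2, doctor:2, bird:1, them:1, face:1, fire:1, grain:1, come:1
Hapax count = 6; type count = 10.
Ratio = 6 / 10 = 0.60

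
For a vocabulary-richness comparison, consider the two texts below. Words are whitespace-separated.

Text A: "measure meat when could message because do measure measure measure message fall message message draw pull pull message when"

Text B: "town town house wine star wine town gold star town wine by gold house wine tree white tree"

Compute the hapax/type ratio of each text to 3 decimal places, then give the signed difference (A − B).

0.350

A: hapax=6, V=10, ratio=0.600
B: hapax=2, V=8, ratio=0.250
Difference = 0.600 − 0.250 = 0.350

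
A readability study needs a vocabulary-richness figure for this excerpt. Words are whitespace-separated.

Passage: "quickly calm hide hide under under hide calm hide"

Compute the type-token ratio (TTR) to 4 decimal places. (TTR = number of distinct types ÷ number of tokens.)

N = 9 tokens, V = 4 types.
TTR = V / N = 4 / 9 = 0.4444

0.4444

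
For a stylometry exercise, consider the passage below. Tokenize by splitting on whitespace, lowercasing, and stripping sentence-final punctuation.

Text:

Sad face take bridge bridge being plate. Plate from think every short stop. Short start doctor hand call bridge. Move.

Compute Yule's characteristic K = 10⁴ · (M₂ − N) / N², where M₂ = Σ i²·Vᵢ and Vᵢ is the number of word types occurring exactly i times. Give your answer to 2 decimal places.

Frequencies: bridge:3, plate:2, short:2, sad:1, face:1, take:1, being:1, from:1, think:1, every:1, stop:1, start:1, doctor:1, hand:1, call:1, move:1
N = 20. Frequency spectrum: V_1=13, V_2=2, V_3=1
M₂ = 1²·13 + 2²·2 + 3²·1 = 30
K = 10000 × (30 − 20) / 20² = 250.00

250.00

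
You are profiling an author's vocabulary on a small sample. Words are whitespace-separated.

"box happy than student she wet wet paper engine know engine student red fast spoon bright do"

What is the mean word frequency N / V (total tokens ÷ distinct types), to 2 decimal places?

N = 17 tokens, V = 14 types.
Mean frequency = N / V = 17 / 14 = 1.21

1.21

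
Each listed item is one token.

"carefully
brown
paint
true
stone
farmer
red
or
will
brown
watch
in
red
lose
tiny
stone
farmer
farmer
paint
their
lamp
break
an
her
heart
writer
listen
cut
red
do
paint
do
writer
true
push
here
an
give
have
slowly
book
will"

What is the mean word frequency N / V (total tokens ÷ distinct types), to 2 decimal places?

N = 42 tokens, V = 29 types.
Mean frequency = N / V = 42 / 29 = 1.45

1.45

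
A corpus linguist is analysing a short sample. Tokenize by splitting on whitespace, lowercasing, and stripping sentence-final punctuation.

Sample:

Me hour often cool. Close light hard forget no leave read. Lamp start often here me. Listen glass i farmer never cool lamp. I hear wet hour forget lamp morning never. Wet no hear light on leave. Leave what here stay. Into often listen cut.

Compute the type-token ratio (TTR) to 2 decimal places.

N = 45 tokens, V = 27 types.
TTR = V / N = 27 / 45 = 0.60

0.60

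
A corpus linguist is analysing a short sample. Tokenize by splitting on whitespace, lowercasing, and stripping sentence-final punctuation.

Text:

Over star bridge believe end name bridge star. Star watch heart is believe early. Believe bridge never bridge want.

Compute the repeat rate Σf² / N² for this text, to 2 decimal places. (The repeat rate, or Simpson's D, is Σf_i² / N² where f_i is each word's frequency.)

0.12

Frequencies: bridge:4, star:3, believe:3, over:1, end:1, name:1, watch:1, heart:1, is:1, early:1, never:1, want:1
Σf² = 43; N² = 361
Repeat rate = 43 / 361 = 0.12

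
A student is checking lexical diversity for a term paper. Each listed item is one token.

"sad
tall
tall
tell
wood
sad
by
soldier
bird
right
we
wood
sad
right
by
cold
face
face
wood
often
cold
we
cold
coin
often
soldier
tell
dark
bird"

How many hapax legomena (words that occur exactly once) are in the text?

2

Frequencies: sad:3, wood:3, cold:3, tall:2, tell:2, by:2, soldier:2, bird:2, right:2, we:2, face:2, often:2, coin:1, dark:1
Hapax (freq=1): coin, dark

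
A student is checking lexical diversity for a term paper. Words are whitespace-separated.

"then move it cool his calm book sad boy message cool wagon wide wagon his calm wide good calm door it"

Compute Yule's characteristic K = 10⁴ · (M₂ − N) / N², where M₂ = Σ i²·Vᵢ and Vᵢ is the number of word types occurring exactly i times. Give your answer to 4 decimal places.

362.8118

Frequencies: calm:3, it:2, cool:2, his:2, wagon:2, wide:2, then:1, move:1, book:1, sad:1, boy:1, message:1, good:1, door:1
N = 21. Frequency spectrum: V_1=8, V_2=5, V_3=1
M₂ = 1²·8 + 2²·5 + 3²·1 = 37
K = 10000 × (37 − 21) / 21² = 362.8118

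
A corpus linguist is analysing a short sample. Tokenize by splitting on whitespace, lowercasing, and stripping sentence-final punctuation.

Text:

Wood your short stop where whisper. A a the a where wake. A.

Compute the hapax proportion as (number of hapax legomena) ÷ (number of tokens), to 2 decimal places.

Frequencies: a:4, where:2, wood:1, your:1, short:1, stop:1, whisper:1, the:1, wake:1
Hapax count = 7; token count = 13.
Ratio = 7 / 13 = 0.54

0.54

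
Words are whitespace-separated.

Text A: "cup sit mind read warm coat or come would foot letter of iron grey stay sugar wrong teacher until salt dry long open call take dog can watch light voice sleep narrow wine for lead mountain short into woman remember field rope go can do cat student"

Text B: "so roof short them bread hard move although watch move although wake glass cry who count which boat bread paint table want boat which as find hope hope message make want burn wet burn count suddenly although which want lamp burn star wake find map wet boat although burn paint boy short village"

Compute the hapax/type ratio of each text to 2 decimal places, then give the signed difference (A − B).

0.42

A: hapax=45, V=46, ratio=0.98
B: hapax=18, V=32, ratio=0.56
Difference = 0.98 − 0.56 = 0.42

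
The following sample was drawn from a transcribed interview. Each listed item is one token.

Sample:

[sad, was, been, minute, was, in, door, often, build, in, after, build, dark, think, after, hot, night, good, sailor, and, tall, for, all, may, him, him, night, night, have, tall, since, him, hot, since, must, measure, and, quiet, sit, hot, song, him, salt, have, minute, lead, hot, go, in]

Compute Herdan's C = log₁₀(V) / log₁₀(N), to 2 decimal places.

N = 49, V = 31.
log₁₀(V) = 1.491362, log₁₀(N) = 1.690196
C = 1.491362 / 1.690196 = 0.88

0.88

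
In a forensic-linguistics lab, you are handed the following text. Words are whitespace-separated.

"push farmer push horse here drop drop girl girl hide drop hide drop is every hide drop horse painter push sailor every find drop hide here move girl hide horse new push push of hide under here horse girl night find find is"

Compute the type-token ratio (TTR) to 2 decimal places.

0.40

N = 43 tokens, V = 17 types.
TTR = V / N = 17 / 43 = 0.40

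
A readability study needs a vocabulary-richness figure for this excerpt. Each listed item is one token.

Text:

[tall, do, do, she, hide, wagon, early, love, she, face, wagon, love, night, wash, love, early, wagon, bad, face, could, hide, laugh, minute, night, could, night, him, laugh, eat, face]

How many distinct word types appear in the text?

16

Distinct types: {bad, could, do, early, eat, face, hide, him, laugh, love, minute, night, she, tall, wagon, wash}
V = 16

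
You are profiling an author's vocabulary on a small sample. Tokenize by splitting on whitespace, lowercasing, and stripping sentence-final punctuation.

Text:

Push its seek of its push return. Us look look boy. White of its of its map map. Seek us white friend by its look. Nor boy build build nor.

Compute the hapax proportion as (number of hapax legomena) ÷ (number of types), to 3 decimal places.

0.214

Frequencies: its:5, of:3, look:3, push:2, seek:2, us:2, boy:2, white:2, map:2, nor:2, build:2, return:1, friend:1, by:1
Hapax count = 3; type count = 14.
Ratio = 3 / 14 = 0.214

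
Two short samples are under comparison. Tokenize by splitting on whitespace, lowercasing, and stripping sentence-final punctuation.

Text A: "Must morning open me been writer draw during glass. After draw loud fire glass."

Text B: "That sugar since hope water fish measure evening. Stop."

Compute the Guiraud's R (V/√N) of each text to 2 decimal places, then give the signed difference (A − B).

A: V=12, N=14, R=3.21
B: V=9, N=9, R=3.00
Difference = 3.21 − 3.00 = 0.21

0.21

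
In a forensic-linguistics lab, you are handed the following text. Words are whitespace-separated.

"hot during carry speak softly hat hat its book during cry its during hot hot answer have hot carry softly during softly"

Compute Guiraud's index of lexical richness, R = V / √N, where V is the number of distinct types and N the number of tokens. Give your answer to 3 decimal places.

N = 22, V = 11.
√N = 4.690416
R = 11 / 4.690416 = 2.345

2.345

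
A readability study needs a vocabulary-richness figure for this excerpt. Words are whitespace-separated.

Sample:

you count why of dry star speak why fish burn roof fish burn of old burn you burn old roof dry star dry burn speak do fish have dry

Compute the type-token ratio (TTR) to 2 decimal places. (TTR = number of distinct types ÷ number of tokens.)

N = 29 tokens, V = 13 types.
TTR = V / N = 13 / 29 = 0.45

0.45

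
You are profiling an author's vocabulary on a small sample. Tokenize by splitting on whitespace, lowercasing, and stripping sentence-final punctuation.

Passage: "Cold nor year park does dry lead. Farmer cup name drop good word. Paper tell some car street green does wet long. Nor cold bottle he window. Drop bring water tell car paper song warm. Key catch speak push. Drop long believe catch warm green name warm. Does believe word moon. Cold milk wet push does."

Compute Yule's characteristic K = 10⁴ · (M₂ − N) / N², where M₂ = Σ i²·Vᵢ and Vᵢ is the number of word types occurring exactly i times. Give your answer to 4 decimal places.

Frequencies: does:4, cold:3, drop:3, warm:3, nor:2, name:2, word:2, paper:2, tell:2, car:2, green:2, wet:2, long:2, catch:2, push:2, believe:2, year:1, park:1, dry:1, lead:1, … (15 more, each freq 1)
N = 56. Frequency spectrum: V_1=19, V_2=12, V_3=3, V_4=1
M₂ = 1²·19 + 2²·12 + 3²·3 + 4²·1 = 110
K = 10000 × (110 − 56) / 56² = 172.1939

172.1939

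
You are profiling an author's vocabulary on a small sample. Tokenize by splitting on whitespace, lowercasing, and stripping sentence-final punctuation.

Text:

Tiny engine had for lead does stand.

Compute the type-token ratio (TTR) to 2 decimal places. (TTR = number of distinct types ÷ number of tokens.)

N = 7 tokens, V = 7 types.
TTR = V / N = 7 / 7 = 1.00

1.00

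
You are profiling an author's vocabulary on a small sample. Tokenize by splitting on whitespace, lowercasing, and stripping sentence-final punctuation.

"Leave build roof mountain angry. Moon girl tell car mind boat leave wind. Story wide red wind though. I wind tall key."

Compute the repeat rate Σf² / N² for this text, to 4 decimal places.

Frequencies: wind:3, leave:2, build:1, roof:1, mountain:1, angry:1, moon:1, girl:1, tell:1, car:1, mind:1, boat:1, story:1, wide:1, red:1, though:1, i:1, tall:1, key:1
Σf² = 30; N² = 484
Repeat rate = 30 / 484 = 0.0620

0.0620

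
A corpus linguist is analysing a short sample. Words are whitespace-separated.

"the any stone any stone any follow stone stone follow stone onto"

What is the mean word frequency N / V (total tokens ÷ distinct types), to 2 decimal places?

N = 12 tokens, V = 5 types.
Mean frequency = N / V = 12 / 5 = 2.40

2.40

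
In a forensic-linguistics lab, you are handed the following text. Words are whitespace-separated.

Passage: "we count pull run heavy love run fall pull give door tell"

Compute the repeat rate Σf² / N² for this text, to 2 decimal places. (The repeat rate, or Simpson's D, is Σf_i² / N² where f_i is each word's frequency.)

0.11

Frequencies: pull:2, run:2, we:1, count:1, heavy:1, love:1, fall:1, give:1, door:1, tell:1
Σf² = 16; N² = 144
Repeat rate = 16 / 144 = 0.11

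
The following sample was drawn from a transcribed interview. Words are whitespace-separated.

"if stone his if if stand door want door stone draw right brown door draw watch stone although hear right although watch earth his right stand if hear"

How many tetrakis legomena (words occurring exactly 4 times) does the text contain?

1

Frequencies: if:4, stone:3, door:3, right:3, his:2, stand:2, draw:2, watch:2, although:2, hear:2, want:1, brown:1, earth:1
Words with frequency 4: if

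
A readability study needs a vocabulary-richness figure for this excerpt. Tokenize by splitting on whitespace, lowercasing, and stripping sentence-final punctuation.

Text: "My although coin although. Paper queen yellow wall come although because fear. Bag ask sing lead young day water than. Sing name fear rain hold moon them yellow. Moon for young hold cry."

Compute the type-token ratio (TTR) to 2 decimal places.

0.76

N = 33 tokens, V = 25 types.
TTR = V / N = 25 / 33 = 0.76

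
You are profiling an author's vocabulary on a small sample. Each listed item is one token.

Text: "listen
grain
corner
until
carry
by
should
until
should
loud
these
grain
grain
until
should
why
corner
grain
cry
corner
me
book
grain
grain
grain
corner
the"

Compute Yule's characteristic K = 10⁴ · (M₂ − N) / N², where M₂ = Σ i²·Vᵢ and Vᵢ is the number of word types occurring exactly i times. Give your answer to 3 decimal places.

905.350

Frequencies: grain:7, corner:4, until:3, should:3, listen:1, carry:1, by:1, loud:1, these:1, why:1, cry:1, me:1, book:1, the:1
N = 27. Frequency spectrum: V_1=10, V_3=2, V_4=1, V_7=1
M₂ = 1²·10 + 3²·2 + 4²·1 + 7²·1 = 93
K = 10000 × (93 − 27) / 27² = 905.350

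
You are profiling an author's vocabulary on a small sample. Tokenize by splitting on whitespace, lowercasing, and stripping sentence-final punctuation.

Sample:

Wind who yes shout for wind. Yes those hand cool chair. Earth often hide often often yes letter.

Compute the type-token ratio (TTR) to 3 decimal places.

N = 18 tokens, V = 13 types.
TTR = V / N = 13 / 18 = 0.722

0.722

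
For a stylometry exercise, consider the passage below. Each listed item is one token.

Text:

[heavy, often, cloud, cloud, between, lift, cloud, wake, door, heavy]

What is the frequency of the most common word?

3

Frequencies: cloud:3, heavy:2, often:1, between:1, lift:1, wake:1, door:1
Most common: 'cloud' with frequency 3.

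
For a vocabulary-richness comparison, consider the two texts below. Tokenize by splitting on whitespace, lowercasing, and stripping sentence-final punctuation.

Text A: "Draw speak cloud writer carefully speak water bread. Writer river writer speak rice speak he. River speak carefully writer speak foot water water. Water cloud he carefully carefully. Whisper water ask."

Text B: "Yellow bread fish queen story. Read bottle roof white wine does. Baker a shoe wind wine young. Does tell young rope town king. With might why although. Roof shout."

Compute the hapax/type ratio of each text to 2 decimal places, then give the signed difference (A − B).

A: hapax=6, V=13, ratio=0.46
B: hapax=21, V=25, ratio=0.84
Difference = 0.46 − 0.84 = -0.38

-0.38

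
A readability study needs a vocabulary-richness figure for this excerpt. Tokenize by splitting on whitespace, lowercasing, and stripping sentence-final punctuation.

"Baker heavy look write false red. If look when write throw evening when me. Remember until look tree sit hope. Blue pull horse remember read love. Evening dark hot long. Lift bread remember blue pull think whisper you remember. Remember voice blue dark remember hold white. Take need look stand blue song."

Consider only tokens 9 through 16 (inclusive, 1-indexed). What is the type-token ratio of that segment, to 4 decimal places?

Segment tokens 9–16: when, write, throw, evening, when, me, remember, until
Segment N = 8, segment V = 7.
TTR = 7 / 8 = 0.8750

0.8750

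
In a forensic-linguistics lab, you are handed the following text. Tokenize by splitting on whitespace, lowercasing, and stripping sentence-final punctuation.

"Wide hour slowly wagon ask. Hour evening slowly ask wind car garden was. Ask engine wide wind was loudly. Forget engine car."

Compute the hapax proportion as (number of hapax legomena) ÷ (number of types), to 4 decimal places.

Frequencies: ask:3, wide:2, hour:2, slowly:2, wind:2, car:2, was:2, engine:2, wagon:1, evening:1, garden:1, loudly:1, forget:1
Hapax count = 5; type count = 13.
Ratio = 5 / 13 = 0.3846

0.3846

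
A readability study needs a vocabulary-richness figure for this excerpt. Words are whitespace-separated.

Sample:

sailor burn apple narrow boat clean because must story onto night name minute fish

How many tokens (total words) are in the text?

14

Tokens: sailor, burn, apple, narrow, boat, clean, because, must, story, onto, night, name, minute, fish
N = 14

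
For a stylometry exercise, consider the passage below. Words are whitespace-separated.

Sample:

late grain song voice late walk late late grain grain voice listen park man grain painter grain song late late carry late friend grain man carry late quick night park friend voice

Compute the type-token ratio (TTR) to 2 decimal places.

0.41

N = 32 tokens, V = 13 types.
TTR = V / N = 13 / 32 = 0.41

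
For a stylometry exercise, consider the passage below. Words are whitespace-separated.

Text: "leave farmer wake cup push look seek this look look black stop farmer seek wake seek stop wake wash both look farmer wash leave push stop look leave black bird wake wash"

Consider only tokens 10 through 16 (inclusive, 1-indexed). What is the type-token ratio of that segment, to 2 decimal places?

0.86

Segment tokens 10–16: look, black, stop, farmer, seek, wake, seek
Segment N = 7, segment V = 6.
TTR = 6 / 7 = 0.86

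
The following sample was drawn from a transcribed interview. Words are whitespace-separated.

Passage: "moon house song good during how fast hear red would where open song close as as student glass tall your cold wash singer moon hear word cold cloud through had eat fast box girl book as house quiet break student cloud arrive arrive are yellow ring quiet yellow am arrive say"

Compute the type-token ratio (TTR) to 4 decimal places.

0.7255

N = 51 tokens, V = 37 types.
TTR = V / N = 37 / 51 = 0.7255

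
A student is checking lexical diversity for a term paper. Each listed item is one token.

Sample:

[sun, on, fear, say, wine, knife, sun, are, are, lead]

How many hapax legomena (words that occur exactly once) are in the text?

6

Frequencies: sun:2, are:2, on:1, fear:1, say:1, wine:1, knife:1, lead:1
Hapax (freq=1): fear, knife, lead, on, say, wine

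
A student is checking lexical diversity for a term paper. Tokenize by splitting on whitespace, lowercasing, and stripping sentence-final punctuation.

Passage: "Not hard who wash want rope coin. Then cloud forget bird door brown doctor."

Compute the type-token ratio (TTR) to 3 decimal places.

1.000

N = 14 tokens, V = 14 types.
TTR = V / N = 14 / 14 = 1.000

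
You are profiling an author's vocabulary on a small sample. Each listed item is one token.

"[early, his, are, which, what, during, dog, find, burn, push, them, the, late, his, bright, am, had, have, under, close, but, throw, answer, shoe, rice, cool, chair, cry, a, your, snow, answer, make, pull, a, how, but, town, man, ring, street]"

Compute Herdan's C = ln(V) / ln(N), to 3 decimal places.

N = 41, V = 37.
ln(V) = 3.610918, ln(N) = 3.713572
C = 3.610918 / 3.713572 = 0.972

0.972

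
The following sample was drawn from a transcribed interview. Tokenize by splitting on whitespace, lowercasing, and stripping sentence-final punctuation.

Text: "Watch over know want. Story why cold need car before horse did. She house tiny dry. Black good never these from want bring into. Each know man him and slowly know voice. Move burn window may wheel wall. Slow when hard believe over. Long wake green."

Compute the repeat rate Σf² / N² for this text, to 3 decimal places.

Frequencies: know:3, over:2, want:2, watch:1, story:1, why:1, cold:1, need:1, car:1, before:1, horse:1, did:1, she:1, house:1, tiny:1, dry:1, black:1, good:1, never:1, these:1, … (22 more, each freq 1)
Σf² = 56; N² = 2116
Repeat rate = 56 / 2116 = 0.026

0.026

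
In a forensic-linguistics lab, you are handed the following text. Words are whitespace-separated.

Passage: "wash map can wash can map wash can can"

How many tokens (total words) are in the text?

Tokens: wash, map, can, wash, can, map, wash, can, can
N = 9

9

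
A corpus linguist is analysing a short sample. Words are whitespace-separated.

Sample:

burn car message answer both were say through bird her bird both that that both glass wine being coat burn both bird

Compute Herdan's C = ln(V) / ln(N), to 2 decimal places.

0.88

N = 22, V = 15.
ln(V) = 2.708050, ln(N) = 3.091042
C = 2.708050 / 3.091042 = 0.88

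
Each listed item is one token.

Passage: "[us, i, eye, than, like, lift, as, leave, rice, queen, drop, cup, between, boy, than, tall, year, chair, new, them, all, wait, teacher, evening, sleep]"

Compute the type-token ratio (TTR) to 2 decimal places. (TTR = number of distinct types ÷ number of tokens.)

N = 25 tokens, V = 24 types.
TTR = V / N = 24 / 25 = 0.96

0.96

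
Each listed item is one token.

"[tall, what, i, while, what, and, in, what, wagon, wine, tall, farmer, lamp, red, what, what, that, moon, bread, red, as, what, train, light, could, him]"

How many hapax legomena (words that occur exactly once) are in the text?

16

Frequencies: what:6, tall:2, red:2, i:1, while:1, and:1, in:1, wagon:1, wine:1, farmer:1, lamp:1, that:1, moon:1, bread:1, as:1, train:1, light:1, could:1, him:1
Hapax (freq=1): and, as, bread, could, farmer, him, i, in, lamp, light, moon, that, train, wagon, while, wine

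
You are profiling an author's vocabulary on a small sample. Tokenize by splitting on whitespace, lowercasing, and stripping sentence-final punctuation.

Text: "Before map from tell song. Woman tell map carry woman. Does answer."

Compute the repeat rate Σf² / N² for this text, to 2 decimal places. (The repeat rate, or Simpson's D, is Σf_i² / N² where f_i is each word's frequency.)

0.13

Frequencies: map:2, tell:2, woman:2, before:1, from:1, song:1, carry:1, does:1, answer:1
Σf² = 18; N² = 144
Repeat rate = 18 / 144 = 0.13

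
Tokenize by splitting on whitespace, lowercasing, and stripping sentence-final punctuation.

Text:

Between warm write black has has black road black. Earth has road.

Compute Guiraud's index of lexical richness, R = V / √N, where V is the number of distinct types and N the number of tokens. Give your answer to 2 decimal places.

N = 12, V = 7.
√N = 3.464102
R = 7 / 3.464102 = 2.02

2.02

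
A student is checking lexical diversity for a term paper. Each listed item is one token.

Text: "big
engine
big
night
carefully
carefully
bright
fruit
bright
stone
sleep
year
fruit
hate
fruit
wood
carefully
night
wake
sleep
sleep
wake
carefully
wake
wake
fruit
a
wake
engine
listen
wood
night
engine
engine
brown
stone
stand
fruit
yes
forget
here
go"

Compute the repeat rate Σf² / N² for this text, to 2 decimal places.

0.07

Frequencies: fruit:5, wake:5, engine:4, carefully:4, night:3, sleep:3, big:2, bright:2, stone:2, wood:2, year:1, hate:1, a:1, listen:1, brown:1, stand:1, yes:1, forget:1, here:1, go:1
Σf² = 126; N² = 1764
Repeat rate = 126 / 1764 = 0.07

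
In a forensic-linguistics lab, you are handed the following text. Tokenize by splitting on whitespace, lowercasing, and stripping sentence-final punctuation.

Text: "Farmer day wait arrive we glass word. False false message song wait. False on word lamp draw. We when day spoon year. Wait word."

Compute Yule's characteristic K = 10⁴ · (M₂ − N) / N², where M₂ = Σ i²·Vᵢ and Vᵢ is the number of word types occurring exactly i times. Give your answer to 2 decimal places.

381.94

Frequencies: wait:3, word:3, false:3, day:2, we:2, farmer:1, arrive:1, glass:1, message:1, song:1, on:1, lamp:1, draw:1, when:1, spoon:1, year:1
N = 24. Frequency spectrum: V_1=11, V_2=2, V_3=3
M₂ = 1²·11 + 2²·2 + 3²·3 = 46
K = 10000 × (46 − 24) / 24² = 381.94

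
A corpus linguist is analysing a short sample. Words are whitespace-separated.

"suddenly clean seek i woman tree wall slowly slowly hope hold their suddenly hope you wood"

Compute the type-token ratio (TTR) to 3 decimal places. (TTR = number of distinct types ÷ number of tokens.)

0.813

N = 16 tokens, V = 13 types.
TTR = V / N = 13 / 16 = 0.813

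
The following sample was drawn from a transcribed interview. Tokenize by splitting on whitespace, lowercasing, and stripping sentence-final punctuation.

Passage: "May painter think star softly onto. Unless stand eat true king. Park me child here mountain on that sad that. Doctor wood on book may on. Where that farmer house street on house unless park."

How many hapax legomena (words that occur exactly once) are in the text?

20

Frequencies: on:4, that:3, may:2, unless:2, park:2, house:2, painter:1, think:1, star:1, softly:1, onto:1, stand:1, eat:1, true:1, king:1, me:1, child:1, here:1, mountain:1, sad:1, … (6 more, each freq 1)
Hapax (freq=1): book, child, doctor, eat, farmer, here, king, me, mountain, onto, painter, sad, softly, stand, star, street, think, true, where, wood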